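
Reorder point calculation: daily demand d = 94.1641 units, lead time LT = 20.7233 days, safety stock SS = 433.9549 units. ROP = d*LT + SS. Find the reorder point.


d*LT = 94.1641 * 20.7233 = 1951.3909
ROP = 1951.3909 + 433.9549 = 2385.3458

2385.3458 units


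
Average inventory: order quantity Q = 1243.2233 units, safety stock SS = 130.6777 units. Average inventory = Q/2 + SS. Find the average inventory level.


Q/2 = 621.6117
Avg = 621.6117 + 130.6777 = 752.2894

752.2894 units


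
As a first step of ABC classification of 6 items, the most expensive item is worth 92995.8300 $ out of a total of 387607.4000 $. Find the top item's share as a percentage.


Top item = 92995.8300
Total = 387607.4000
Percentage = 92995.8300 / 387607.4000 * 100 = 23.9923

23.9923%


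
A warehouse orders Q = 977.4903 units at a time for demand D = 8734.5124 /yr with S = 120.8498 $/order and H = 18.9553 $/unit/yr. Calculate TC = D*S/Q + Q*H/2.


Ordering cost = D*S/Q = 1079.8717
Holding cost = Q*H/2 = 9264.3109
TC = 1079.8717 + 9264.3109 = 10344.1826

10344.1826 $/yr


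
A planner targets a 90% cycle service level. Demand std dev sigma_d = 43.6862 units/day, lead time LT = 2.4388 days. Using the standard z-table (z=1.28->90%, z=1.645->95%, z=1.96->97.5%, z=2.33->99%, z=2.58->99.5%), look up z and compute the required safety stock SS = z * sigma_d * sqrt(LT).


From the table, SL = 90% corresponds to z = 1.28
sqrt(LT) = sqrt(2.4388) = 1.5617
SS = 1.28 * 43.6862 * 1.5617 = 87.3258

87.3258 units


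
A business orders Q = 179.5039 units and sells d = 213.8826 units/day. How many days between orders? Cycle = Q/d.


Cycle = 179.5039 / 213.8826 = 0.8393

0.8393 days


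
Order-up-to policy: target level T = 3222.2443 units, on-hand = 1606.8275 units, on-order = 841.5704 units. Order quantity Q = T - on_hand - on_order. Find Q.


Inventory position = OH + OO = 1606.8275 + 841.5704 = 2448.3979
Q = 3222.2443 - 2448.3979 = 773.8464

773.8464 units


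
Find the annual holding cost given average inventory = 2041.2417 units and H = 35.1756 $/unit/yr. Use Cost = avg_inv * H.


Cost = 2041.2417 * 35.1756 = 71801.9015

71801.9015 $/yr


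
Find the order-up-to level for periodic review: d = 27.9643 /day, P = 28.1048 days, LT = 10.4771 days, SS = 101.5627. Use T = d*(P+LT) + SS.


P + LT = 38.5819
d*(P+LT) = 27.9643 * 38.5819 = 1078.9158
T = 1078.9158 + 101.5627 = 1180.4785

1180.4785 units


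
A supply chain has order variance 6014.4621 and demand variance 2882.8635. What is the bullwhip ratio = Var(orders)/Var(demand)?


BW = 6014.4621 / 2882.8635 = 2.0863

2.0863


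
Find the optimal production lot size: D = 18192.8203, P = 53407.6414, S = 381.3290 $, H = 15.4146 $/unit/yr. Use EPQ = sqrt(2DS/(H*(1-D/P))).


1 - D/P = 1 - 0.3406 = 0.6594
H*(1-D/P) = 10.1638
2DS = 13874899.9444
EPQ = sqrt(1365134.7221) = 1168.3898

1168.3898 units


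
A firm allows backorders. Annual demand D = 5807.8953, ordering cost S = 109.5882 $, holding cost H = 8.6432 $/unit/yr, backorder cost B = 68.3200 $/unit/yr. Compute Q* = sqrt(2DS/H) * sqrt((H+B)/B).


sqrt(2DS/H) = 383.7682
sqrt((H+B)/B) = 1.0614
Q* = 383.7682 * 1.0614 = 407.3208

407.3208 units


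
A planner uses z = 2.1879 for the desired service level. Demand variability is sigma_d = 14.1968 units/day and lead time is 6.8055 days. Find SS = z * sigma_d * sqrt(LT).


sqrt(LT) = sqrt(6.8055) = 2.6087
SS = 2.1879 * 14.1968 * 2.6087 = 81.0304

81.0304 units


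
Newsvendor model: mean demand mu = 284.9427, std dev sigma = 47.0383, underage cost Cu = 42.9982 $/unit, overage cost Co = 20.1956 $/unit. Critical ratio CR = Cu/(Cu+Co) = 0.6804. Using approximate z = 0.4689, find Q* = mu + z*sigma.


CR = Cu/(Cu+Co) = 42.9982/(42.9982+20.1956) = 0.6804
z = 0.4689
Q* = 284.9427 + 0.4689 * 47.0383 = 306.9990

306.9990 units


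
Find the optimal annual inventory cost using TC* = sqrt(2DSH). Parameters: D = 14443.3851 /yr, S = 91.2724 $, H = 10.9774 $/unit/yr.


2*D*S*H = 28942626.9229
TC* = sqrt(28942626.9229) = 5379.8352

5379.8352 $/yr


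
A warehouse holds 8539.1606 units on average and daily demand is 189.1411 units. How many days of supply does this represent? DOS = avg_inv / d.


DOS = 8539.1606 / 189.1411 = 45.1470

45.1470 days


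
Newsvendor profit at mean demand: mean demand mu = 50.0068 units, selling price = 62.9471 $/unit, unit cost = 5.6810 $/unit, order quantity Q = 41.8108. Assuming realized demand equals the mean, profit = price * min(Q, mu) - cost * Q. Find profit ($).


Sales at mu = min(41.8108, 50.0068) = 41.8108
Revenue = 62.9471 * 41.8108 = 2631.8686
Total cost = 5.6810 * 41.8108 = 237.5272
Profit = 2631.8686 - 237.5272 = 2394.3415

2394.3415 $


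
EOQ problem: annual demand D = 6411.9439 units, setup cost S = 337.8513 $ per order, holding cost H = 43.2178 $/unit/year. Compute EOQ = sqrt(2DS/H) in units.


2*D*S = 2 * 6411.9439 * 337.8513 = 4332567.1643
2*D*S/H = 100249.6000
EOQ = sqrt(100249.6000) = 316.6222

316.6222 units


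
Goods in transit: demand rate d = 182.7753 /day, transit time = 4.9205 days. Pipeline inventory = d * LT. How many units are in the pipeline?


Pipeline = 182.7753 * 4.9205 = 899.3459

899.3459 units


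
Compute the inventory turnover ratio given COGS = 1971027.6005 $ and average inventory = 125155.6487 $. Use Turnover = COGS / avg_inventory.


Turnover = 1971027.6005 / 125155.6487 = 15.7486

15.7486


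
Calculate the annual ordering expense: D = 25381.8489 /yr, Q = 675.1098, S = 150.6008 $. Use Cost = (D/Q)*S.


Number of orders = D/Q = 37.5966
Cost = 37.5966 * 150.6008 = 5662.0816

5662.0816 $/yr


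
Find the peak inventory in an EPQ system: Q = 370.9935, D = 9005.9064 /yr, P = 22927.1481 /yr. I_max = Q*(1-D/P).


D/P = 0.3928
1 - D/P = 0.6072
I_max = 370.9935 * 0.6072 = 225.2653

225.2653 units


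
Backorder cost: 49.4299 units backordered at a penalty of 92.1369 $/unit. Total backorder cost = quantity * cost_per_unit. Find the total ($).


Total = 49.4299 * 92.1369 = 4554.3178

4554.3178 $


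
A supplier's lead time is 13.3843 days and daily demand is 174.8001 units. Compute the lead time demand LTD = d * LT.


LTD = 174.8001 * 13.3843 = 2339.5770

2339.5770 units


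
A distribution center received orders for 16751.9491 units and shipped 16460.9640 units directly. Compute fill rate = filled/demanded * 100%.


FR = 16460.9640 / 16751.9491 * 100 = 98.2630

98.2630%


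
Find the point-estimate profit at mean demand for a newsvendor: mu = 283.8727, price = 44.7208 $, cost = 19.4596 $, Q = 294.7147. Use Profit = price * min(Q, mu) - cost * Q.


Sales at mu = min(294.7147, 283.8727) = 283.8727
Revenue = 44.7208 * 283.8727 = 12695.0142
Total cost = 19.4596 * 294.7147 = 5735.0302
Profit = 12695.0142 - 5735.0302 = 6959.9841

6959.9841 $


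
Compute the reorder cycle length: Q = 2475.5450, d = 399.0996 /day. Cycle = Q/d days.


Cycle = 2475.5450 / 399.0996 = 6.2028

6.2028 days


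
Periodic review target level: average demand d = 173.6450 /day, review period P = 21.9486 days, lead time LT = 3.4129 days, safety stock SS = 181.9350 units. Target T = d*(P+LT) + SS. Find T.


P + LT = 25.3615
d*(P+LT) = 173.6450 * 25.3615 = 4403.8977
T = 4403.8977 + 181.9350 = 4585.8327

4585.8327 units


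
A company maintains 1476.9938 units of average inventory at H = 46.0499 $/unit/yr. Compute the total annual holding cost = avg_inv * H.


Cost = 1476.9938 * 46.0499 = 68015.4168

68015.4168 $/yr


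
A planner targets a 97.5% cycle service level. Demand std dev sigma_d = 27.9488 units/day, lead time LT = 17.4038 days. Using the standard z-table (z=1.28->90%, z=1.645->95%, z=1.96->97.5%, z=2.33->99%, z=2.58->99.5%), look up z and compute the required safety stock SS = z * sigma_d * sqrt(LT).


From the table, SL = 97.5% corresponds to z = 1.96
sqrt(LT) = sqrt(17.4038) = 4.1718
SS = 1.96 * 27.9488 * 4.1718 = 228.5290

228.5290 units


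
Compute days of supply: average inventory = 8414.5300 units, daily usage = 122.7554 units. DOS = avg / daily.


DOS = 8414.5300 / 122.7554 = 68.5471

68.5471 days


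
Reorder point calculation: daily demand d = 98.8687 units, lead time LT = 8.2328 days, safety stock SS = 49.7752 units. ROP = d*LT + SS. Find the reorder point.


d*LT = 98.8687 * 8.2328 = 813.9662
ROP = 813.9662 + 49.7752 = 863.7414

863.7414 units


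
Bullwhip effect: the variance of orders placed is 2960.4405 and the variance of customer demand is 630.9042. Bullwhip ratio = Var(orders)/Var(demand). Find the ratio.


BW = 2960.4405 / 630.9042 = 4.6924

4.6924


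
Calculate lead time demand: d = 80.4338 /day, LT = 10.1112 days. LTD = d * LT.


LTD = 80.4338 * 10.1112 = 813.2822

813.2822 units


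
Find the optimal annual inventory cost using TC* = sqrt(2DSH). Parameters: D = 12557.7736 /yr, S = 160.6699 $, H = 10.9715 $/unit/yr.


2*D*S*H = 44273430.6227
TC* = sqrt(44273430.6227) = 6653.8283

6653.8283 $/yr


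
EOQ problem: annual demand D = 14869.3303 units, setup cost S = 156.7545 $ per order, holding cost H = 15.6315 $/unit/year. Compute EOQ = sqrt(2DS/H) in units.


2*D*S = 2 * 14869.3303 * 156.7545 = 4661668.8730
2*D*S/H = 298222.7472
EOQ = sqrt(298222.7472) = 546.0977

546.0977 units


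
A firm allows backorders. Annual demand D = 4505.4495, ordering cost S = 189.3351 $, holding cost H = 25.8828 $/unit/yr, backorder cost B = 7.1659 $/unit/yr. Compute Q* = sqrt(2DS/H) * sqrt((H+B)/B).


sqrt(2DS/H) = 256.7403
sqrt((H+B)/B) = 2.1475
Q* = 256.7403 * 2.1475 = 551.3607

551.3607 units


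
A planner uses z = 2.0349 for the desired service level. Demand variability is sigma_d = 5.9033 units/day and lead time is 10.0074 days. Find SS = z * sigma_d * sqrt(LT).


sqrt(LT) = sqrt(10.0074) = 3.1634
SS = 2.0349 * 5.9033 * 3.1634 = 38.0013

38.0013 units


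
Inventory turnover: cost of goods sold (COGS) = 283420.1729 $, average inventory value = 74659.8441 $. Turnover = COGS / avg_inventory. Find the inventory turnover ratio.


Turnover = 283420.1729 / 74659.8441 = 3.7962

3.7962


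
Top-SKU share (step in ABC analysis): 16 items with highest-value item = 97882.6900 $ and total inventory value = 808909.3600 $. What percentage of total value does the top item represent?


Top item = 97882.6900
Total = 808909.3600
Percentage = 97882.6900 / 808909.3600 * 100 = 12.1006

12.1006%


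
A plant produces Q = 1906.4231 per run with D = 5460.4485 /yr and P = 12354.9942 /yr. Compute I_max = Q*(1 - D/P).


D/P = 0.4420
1 - D/P = 0.5580
I_max = 1906.4231 * 0.5580 = 1063.8549

1063.8549 units


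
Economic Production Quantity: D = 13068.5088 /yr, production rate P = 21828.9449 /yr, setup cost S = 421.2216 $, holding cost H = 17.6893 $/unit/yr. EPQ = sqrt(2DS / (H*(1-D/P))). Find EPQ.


1 - D/P = 1 - 0.5987 = 0.4013
H*(1-D/P) = 7.0991
2DS = 11009476.3727
EPQ = sqrt(1550825.8622) = 1245.3216

1245.3216 units


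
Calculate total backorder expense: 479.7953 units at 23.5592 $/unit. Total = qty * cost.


Total = 479.7953 * 23.5592 = 11303.5934

11303.5934 $


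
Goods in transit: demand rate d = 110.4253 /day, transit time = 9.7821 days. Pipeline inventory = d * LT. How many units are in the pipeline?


Pipeline = 110.4253 * 9.7821 = 1080.1913

1080.1913 units


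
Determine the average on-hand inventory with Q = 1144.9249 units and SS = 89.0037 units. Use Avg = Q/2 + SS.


Q/2 = 572.4624
Avg = 572.4624 + 89.0037 = 661.4661

661.4661 units


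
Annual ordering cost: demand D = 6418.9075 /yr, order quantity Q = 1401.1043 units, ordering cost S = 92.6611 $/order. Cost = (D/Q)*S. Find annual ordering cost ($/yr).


Number of orders = D/Q = 4.5813
Cost = 4.5813 * 92.6611 = 424.5102

424.5102 $/yr


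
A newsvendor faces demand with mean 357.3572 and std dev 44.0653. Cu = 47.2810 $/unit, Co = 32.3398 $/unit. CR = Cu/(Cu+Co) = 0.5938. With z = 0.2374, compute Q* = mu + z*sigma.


CR = Cu/(Cu+Co) = 47.2810/(47.2810+32.3398) = 0.5938
z = 0.2374
Q* = 357.3572 + 0.2374 * 44.0653 = 367.8183

367.8183 units


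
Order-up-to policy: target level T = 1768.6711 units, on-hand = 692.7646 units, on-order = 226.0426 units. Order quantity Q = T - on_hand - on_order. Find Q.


Inventory position = OH + OO = 692.7646 + 226.0426 = 918.8072
Q = 1768.6711 - 918.8072 = 849.8639

849.8639 units


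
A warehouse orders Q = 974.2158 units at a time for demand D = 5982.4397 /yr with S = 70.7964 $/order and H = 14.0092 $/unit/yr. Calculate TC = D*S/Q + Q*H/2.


Ordering cost = D*S/Q = 434.7447
Holding cost = Q*H/2 = 6823.9920
TC = 434.7447 + 6823.9920 = 7258.7367

7258.7367 $/yr


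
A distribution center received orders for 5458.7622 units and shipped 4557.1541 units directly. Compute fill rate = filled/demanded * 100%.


FR = 4557.1541 / 5458.7622 * 100 = 83.4833

83.4833%


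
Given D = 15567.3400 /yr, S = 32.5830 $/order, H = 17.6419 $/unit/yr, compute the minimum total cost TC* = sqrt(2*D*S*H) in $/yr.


2*D*S*H = 17897024.4281
TC* = sqrt(17897024.4281) = 4230.4875

4230.4875 $/yr


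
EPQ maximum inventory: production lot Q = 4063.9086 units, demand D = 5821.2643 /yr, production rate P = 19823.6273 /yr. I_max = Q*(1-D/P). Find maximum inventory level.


D/P = 0.2937
1 - D/P = 0.7063
I_max = 4063.9086 * 0.7063 = 2870.5303

2870.5303 units


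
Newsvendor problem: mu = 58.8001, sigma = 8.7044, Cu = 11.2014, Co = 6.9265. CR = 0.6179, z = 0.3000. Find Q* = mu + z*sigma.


CR = Cu/(Cu+Co) = 11.2014/(11.2014+6.9265) = 0.6179
z = 0.3000
Q* = 58.8001 + 0.3000 * 8.7044 = 61.4114

61.4114 units


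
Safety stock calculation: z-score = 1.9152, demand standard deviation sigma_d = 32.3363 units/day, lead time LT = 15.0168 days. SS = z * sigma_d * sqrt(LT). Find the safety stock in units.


sqrt(LT) = sqrt(15.0168) = 3.8752
SS = 1.9152 * 32.3363 * 3.8752 = 239.9900

239.9900 units


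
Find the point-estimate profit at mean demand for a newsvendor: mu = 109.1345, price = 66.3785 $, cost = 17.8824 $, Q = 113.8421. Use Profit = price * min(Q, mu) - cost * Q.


Sales at mu = min(113.8421, 109.1345) = 109.1345
Revenue = 66.3785 * 109.1345 = 7244.1844
Total cost = 17.8824 * 113.8421 = 2035.7700
Profit = 7244.1844 - 2035.7700 = 5208.4144

5208.4144 $


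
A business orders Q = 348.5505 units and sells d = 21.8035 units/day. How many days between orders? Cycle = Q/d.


Cycle = 348.5505 / 21.8035 = 15.9860

15.9860 days


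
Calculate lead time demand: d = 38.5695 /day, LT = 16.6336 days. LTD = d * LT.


LTD = 38.5695 * 16.6336 = 641.5496

641.5496 units


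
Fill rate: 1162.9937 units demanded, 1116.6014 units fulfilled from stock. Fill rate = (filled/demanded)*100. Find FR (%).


FR = 1116.6014 / 1162.9937 * 100 = 96.0110

96.0110%


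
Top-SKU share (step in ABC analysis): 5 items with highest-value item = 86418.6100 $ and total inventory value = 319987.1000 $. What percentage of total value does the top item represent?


Top item = 86418.6100
Total = 319987.1000
Percentage = 86418.6100 / 319987.1000 * 100 = 27.0069

27.0069%


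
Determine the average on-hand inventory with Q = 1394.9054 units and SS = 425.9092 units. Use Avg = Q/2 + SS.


Q/2 = 697.4527
Avg = 697.4527 + 425.9092 = 1123.3619

1123.3619 units


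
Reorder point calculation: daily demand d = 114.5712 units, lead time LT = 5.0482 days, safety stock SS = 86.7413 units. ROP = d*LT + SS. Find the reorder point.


d*LT = 114.5712 * 5.0482 = 578.3783
ROP = 578.3783 + 86.7413 = 665.1196

665.1196 units


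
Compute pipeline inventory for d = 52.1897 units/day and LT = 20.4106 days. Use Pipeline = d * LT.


Pipeline = 52.1897 * 20.4106 = 1065.2231

1065.2231 units


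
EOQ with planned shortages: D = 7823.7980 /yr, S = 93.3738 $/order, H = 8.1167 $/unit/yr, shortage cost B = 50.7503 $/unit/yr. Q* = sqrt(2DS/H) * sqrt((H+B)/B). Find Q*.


sqrt(2DS/H) = 424.2742
sqrt((H+B)/B) = 1.0770
Q* = 424.2742 * 1.0770 = 456.9443

456.9443 units


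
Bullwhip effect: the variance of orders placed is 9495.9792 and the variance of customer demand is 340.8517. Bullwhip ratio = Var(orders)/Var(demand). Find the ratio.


BW = 9495.9792 / 340.8517 = 27.8596

27.8596


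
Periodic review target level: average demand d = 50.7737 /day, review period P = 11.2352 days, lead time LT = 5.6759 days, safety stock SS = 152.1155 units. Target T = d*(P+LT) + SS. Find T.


P + LT = 16.9111
d*(P+LT) = 50.7737 * 16.9111 = 858.6391
T = 858.6391 + 152.1155 = 1010.7546

1010.7546 units


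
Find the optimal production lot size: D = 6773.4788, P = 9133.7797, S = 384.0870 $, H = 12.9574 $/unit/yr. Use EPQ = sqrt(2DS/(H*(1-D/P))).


1 - D/P = 1 - 0.7416 = 0.2584
H*(1-D/P) = 3.3484
2DS = 5203210.3037
EPQ = sqrt(1553948.6887) = 1246.5748

1246.5748 units


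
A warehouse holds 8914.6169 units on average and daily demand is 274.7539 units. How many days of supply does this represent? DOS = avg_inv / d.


DOS = 8914.6169 / 274.7539 = 32.4458

32.4458 days


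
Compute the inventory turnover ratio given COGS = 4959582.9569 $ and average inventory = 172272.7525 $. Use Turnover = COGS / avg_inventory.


Turnover = 4959582.9569 / 172272.7525 = 28.7891

28.7891


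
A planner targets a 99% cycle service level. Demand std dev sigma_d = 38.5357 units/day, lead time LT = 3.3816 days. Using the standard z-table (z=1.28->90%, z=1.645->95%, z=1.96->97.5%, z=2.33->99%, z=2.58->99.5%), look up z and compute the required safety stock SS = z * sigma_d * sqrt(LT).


From the table, SL = 99% corresponds to z = 2.33
sqrt(LT) = sqrt(3.3816) = 1.8389
SS = 2.33 * 38.5357 * 1.8389 = 165.1126

165.1126 units


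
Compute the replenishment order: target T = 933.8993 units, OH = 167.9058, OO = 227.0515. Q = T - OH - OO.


Inventory position = OH + OO = 167.9058 + 227.0515 = 394.9573
Q = 933.8993 - 394.9573 = 538.9420

538.9420 units


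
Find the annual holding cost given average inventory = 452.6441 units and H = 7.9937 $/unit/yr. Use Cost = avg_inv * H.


Cost = 452.6441 * 7.9937 = 3618.3011

3618.3011 $/yr


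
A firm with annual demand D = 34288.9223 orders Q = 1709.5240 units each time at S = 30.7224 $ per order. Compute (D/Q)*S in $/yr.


Number of orders = D/Q = 20.0576
Cost = 20.0576 * 30.7224 = 616.2171

616.2171 $/yr


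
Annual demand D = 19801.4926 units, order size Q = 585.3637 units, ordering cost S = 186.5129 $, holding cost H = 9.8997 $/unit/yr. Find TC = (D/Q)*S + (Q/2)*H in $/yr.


Ordering cost = D*S/Q = 6309.2976
Holding cost = Q*H/2 = 2897.4625
TC = 6309.2976 + 2897.4625 = 9206.7601

9206.7601 $/yr


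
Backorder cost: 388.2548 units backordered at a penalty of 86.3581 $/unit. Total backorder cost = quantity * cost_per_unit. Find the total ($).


Total = 388.2548 * 86.3581 = 33528.9468

33528.9468 $


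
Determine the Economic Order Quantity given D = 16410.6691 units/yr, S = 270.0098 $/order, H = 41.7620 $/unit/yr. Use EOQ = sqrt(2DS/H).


2*D*S = 2 * 16410.6691 * 270.0098 = 8862082.9631
2*D*S/H = 212204.4673
EOQ = sqrt(212204.4673) = 460.6566

460.6566 units


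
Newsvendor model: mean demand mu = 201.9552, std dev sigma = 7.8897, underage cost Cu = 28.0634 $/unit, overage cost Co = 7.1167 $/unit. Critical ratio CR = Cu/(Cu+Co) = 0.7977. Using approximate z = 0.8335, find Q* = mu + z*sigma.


CR = Cu/(Cu+Co) = 28.0634/(28.0634+7.1167) = 0.7977
z = 0.8335
Q* = 201.9552 + 0.8335 * 7.8897 = 208.5313

208.5313 units


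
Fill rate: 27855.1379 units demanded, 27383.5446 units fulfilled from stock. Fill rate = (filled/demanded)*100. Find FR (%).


FR = 27383.5446 / 27855.1379 * 100 = 98.3070

98.3070%


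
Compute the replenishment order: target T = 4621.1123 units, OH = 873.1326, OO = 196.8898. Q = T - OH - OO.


Inventory position = OH + OO = 873.1326 + 196.8898 = 1070.0224
Q = 4621.1123 - 1070.0224 = 3551.0899

3551.0899 units


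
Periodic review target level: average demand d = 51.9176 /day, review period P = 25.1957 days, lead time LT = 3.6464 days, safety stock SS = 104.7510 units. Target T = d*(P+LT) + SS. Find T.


P + LT = 28.8421
d*(P+LT) = 51.9176 * 28.8421 = 1497.4126
T = 1497.4126 + 104.7510 = 1602.1636

1602.1636 units


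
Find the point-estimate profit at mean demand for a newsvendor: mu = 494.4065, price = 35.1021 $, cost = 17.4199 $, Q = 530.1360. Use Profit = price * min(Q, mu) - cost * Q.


Sales at mu = min(530.1360, 494.4065) = 494.4065
Revenue = 35.1021 * 494.4065 = 17354.7064
Total cost = 17.4199 * 530.1360 = 9234.9161
Profit = 17354.7064 - 9234.9161 = 8119.7903

8119.7903 $


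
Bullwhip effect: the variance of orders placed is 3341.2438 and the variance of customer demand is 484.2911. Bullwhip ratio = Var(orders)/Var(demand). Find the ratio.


BW = 3341.2438 / 484.2911 = 6.8992

6.8992


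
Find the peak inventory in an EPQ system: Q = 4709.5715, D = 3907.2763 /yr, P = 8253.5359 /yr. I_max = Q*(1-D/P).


D/P = 0.4734
1 - D/P = 0.5266
I_max = 4709.5715 * 0.5266 = 2480.0304

2480.0304 units


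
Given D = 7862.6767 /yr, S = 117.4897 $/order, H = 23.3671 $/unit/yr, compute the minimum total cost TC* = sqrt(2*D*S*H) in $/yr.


2*D*S*H = 43172284.0926
TC* = sqrt(43172284.0926) = 6570.5619

6570.5619 $/yr


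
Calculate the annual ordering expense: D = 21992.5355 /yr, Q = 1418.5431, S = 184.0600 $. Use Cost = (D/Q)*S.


Number of orders = D/Q = 15.5036
Cost = 15.5036 * 184.0600 = 2853.5940

2853.5940 $/yr


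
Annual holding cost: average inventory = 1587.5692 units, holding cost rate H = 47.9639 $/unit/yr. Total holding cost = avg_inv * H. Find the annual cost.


Cost = 1587.5692 * 47.9639 = 76146.0104

76146.0104 $/yr


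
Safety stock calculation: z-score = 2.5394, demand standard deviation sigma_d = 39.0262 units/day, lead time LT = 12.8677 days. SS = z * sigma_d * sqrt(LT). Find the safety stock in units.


sqrt(LT) = sqrt(12.8677) = 3.5872
SS = 2.5394 * 39.0262 * 3.5872 = 355.4986

355.4986 units


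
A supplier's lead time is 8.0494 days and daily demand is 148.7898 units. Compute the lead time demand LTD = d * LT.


LTD = 148.7898 * 8.0494 = 1197.6686

1197.6686 units


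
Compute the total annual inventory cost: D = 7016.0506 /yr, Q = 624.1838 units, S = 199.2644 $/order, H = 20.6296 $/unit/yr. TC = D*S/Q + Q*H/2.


Ordering cost = D*S/Q = 2239.8036
Holding cost = Q*H/2 = 6438.3311
TC = 2239.8036 + 6438.3311 = 8678.1346

8678.1346 $/yr


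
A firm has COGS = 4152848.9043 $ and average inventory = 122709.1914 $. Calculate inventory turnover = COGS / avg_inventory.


Turnover = 4152848.9043 / 122709.1914 = 33.8430

33.8430


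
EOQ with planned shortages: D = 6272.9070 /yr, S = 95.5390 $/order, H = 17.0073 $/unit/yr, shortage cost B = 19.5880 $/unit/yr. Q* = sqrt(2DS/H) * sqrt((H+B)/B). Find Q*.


sqrt(2DS/H) = 265.4741
sqrt((H+B)/B) = 1.3668
Q* = 265.4741 * 1.3668 = 362.8605

362.8605 units


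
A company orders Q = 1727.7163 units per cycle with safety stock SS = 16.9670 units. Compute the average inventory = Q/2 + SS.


Q/2 = 863.8582
Avg = 863.8582 + 16.9670 = 880.8252

880.8252 units


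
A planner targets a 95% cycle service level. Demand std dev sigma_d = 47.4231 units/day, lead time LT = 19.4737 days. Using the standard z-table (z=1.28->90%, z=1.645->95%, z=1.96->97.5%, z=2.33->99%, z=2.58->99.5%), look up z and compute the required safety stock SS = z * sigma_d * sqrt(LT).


From the table, SL = 95% corresponds to z = 1.645
sqrt(LT) = sqrt(19.4737) = 4.4129
SS = 1.645 * 47.4231 * 4.4129 = 344.2549

344.2549 units


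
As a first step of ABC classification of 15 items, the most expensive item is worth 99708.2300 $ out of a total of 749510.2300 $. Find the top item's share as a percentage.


Top item = 99708.2300
Total = 749510.2300
Percentage = 99708.2300 / 749510.2300 * 100 = 13.3031

13.3031%


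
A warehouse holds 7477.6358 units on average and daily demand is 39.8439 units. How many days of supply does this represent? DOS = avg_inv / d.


DOS = 7477.6358 / 39.8439 = 187.6733

187.6733 days


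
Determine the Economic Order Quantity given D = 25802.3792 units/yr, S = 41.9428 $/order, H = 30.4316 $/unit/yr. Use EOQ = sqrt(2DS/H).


2*D*S = 2 * 25802.3792 * 41.9428 = 2164448.0606
2*D*S/H = 71125.0168
EOQ = sqrt(71125.0168) = 266.6927

266.6927 units


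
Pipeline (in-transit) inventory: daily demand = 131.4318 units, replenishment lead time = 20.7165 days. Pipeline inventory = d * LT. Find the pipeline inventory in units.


Pipeline = 131.4318 * 20.7165 = 2722.8069

2722.8069 units


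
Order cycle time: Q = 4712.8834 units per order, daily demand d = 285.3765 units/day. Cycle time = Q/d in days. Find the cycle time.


Cycle = 4712.8834 / 285.3765 = 16.5146

16.5146 days


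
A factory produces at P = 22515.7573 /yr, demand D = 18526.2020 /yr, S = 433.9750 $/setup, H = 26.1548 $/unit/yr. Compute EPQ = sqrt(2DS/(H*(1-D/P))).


1 - D/P = 1 - 0.8228 = 0.1772
H*(1-D/P) = 4.6344
2DS = 16079817.0259
EPQ = sqrt(3469698.7413) = 1862.7127

1862.7127 units


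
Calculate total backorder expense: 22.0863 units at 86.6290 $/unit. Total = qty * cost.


Total = 22.0863 * 86.6290 = 1913.3141

1913.3141 $


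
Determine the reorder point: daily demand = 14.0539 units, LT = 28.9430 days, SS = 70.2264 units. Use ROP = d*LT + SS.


d*LT = 14.0539 * 28.9430 = 406.7620
ROP = 406.7620 + 70.2264 = 476.9884

476.9884 units


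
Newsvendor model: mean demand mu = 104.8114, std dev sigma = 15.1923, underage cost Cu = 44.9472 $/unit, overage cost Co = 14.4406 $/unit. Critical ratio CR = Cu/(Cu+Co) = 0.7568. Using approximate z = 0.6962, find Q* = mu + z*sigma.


CR = Cu/(Cu+Co) = 44.9472/(44.9472+14.4406) = 0.7568
z = 0.6962
Q* = 104.8114 + 0.6962 * 15.1923 = 115.3883

115.3883 units


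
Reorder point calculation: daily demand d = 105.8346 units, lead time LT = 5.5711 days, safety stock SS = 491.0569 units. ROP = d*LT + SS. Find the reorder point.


d*LT = 105.8346 * 5.5711 = 589.6151
ROP = 589.6151 + 491.0569 = 1080.6720

1080.6720 units


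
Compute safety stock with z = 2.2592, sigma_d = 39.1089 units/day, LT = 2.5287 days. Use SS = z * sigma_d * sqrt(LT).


sqrt(LT) = sqrt(2.5287) = 1.5902
SS = 2.2592 * 39.1089 * 1.5902 = 140.5008

140.5008 units


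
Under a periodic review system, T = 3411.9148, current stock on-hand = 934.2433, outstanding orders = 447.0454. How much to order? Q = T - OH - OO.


Inventory position = OH + OO = 934.2433 + 447.0454 = 1381.2887
Q = 3411.9148 - 1381.2887 = 2030.6261

2030.6261 units


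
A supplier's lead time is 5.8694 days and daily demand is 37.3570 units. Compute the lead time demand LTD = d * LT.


LTD = 37.3570 * 5.8694 = 219.2632

219.2632 units


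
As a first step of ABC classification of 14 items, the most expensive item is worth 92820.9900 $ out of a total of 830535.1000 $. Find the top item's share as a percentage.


Top item = 92820.9900
Total = 830535.1000
Percentage = 92820.9900 / 830535.1000 * 100 = 11.1760

11.1760%


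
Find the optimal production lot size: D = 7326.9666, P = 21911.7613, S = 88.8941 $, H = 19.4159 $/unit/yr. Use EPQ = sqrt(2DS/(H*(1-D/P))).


1 - D/P = 1 - 0.3344 = 0.6656
H*(1-D/P) = 12.9235
2DS = 1302648.2033
EPQ = sqrt(100796.7632) = 317.4851

317.4851 units


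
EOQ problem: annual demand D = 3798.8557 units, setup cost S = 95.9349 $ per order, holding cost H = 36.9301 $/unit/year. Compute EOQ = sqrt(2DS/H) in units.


2*D*S = 2 * 3798.8557 * 95.9349 = 728885.6834
2*D*S/H = 19736.8998
EOQ = sqrt(19736.8998) = 140.4881

140.4881 units


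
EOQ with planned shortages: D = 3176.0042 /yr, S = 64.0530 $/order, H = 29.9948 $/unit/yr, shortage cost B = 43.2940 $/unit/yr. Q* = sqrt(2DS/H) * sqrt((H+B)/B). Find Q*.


sqrt(2DS/H) = 116.4668
sqrt((H+B)/B) = 1.3011
Q* = 116.4668 * 1.3011 = 151.5330

151.5330 units


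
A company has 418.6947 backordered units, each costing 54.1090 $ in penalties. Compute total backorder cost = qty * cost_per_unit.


Total = 418.6947 * 54.1090 = 22655.1515

22655.1515 $


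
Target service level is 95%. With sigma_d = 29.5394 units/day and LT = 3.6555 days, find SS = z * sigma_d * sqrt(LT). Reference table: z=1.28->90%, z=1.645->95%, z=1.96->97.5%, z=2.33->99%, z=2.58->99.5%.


From the table, SL = 95% corresponds to z = 1.645
sqrt(LT) = sqrt(3.6555) = 1.9119
SS = 1.645 * 29.5394 * 1.9119 = 92.9054

92.9054 units


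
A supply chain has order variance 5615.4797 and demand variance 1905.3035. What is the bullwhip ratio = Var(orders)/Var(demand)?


BW = 5615.4797 / 1905.3035 = 2.9473

2.9473


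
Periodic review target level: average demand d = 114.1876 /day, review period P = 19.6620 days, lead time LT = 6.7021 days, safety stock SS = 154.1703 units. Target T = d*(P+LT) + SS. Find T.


P + LT = 26.3641
d*(P+LT) = 114.1876 * 26.3641 = 3010.4533
T = 3010.4533 + 154.1703 = 3164.6236

3164.6236 units


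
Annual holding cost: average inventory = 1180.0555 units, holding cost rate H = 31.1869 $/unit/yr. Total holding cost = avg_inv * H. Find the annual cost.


Cost = 1180.0555 * 31.1869 = 36802.2729

36802.2729 $/yr


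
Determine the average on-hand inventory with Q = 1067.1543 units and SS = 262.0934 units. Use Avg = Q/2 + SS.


Q/2 = 533.5771
Avg = 533.5771 + 262.0934 = 795.6705

795.6705 units


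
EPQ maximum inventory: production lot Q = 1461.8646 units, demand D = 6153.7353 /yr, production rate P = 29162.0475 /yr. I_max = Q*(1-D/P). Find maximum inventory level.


D/P = 0.2110
1 - D/P = 0.7890
I_max = 1461.8646 * 0.7890 = 1153.3839

1153.3839 units


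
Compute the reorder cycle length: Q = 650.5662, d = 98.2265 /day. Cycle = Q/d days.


Cycle = 650.5662 / 98.2265 = 6.6231

6.6231 days


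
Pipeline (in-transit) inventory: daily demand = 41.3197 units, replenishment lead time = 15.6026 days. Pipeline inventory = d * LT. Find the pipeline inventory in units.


Pipeline = 41.3197 * 15.6026 = 644.6948

644.6948 units


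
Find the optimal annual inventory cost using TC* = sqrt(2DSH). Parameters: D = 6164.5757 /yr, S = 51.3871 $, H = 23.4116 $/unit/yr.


2*D*S*H = 14832637.7485
TC* = sqrt(14832637.7485) = 3851.3164

3851.3164 $/yr


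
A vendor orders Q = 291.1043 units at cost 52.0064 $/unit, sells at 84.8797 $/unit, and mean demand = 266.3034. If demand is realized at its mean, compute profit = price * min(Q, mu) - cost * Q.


Sales at mu = min(291.1043, 266.3034) = 266.3034
Revenue = 84.8797 * 266.3034 = 22603.7527
Total cost = 52.0064 * 291.1043 = 15139.2867
Profit = 22603.7527 - 15139.2867 = 7464.4660

7464.4660 $


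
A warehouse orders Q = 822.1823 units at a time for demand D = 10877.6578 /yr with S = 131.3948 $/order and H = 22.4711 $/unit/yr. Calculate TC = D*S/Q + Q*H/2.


Ordering cost = D*S/Q = 1738.3829
Holding cost = Q*H/2 = 9237.6703
TC = 1738.3829 + 9237.6703 = 10976.0533

10976.0533 $/yr


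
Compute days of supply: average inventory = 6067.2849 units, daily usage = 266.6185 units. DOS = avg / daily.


DOS = 6067.2849 / 266.6185 = 22.7564

22.7564 days


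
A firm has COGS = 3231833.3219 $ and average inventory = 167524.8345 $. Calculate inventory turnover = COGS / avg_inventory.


Turnover = 3231833.3219 / 167524.8345 = 19.2917

19.2917


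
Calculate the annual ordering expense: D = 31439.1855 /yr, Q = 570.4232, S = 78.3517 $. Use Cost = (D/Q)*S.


Number of orders = D/Q = 55.1155
Cost = 55.1155 * 78.3517 = 4318.3966

4318.3966 $/yr


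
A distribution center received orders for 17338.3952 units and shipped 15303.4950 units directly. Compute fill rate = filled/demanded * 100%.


FR = 15303.4950 / 17338.3952 * 100 = 88.2636

88.2636%


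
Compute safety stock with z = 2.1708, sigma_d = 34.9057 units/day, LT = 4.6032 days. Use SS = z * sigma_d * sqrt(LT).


sqrt(LT) = sqrt(4.6032) = 2.1455
SS = 2.1708 * 34.9057 * 2.1455 = 162.5721

162.5721 units


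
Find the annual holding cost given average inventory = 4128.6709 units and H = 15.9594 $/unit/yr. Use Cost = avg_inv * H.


Cost = 4128.6709 * 15.9594 = 65891.1104

65891.1104 $/yr


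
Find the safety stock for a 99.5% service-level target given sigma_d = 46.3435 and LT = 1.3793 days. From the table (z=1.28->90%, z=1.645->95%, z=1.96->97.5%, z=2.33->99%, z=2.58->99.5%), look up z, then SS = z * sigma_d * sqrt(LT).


From the table, SL = 99.5% corresponds to z = 2.58
sqrt(LT) = sqrt(1.3793) = 1.1744
SS = 2.58 * 46.3435 * 1.1744 = 140.4229

140.4229 units


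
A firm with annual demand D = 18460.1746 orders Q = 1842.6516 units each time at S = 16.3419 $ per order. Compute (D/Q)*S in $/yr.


Number of orders = D/Q = 10.0183
Cost = 10.0183 * 16.3419 = 163.7175

163.7175 $/yr


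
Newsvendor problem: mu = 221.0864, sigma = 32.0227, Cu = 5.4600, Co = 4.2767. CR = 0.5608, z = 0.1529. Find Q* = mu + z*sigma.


CR = Cu/(Cu+Co) = 5.4600/(5.4600+4.2767) = 0.5608
z = 0.1529
Q* = 221.0864 + 0.1529 * 32.0227 = 225.9827

225.9827 units


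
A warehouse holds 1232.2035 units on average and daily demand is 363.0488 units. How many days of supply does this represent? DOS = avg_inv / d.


DOS = 1232.2035 / 363.0488 = 3.3940

3.3940 days


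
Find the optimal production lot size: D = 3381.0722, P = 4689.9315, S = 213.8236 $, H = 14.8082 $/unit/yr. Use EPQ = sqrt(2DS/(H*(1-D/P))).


1 - D/P = 1 - 0.7209 = 0.2791
H*(1-D/P) = 4.1327
2DS = 1445906.0593
EPQ = sqrt(349873.7362) = 591.5013

591.5013 units


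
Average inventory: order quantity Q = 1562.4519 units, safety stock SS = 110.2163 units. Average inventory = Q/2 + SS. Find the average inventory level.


Q/2 = 781.2260
Avg = 781.2260 + 110.2163 = 891.4423

891.4423 units


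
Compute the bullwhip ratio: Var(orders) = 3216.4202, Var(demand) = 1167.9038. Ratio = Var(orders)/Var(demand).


BW = 3216.4202 / 1167.9038 = 2.7540

2.7540


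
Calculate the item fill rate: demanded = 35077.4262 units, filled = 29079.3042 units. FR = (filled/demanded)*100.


FR = 29079.3042 / 35077.4262 * 100 = 82.9003

82.9003%


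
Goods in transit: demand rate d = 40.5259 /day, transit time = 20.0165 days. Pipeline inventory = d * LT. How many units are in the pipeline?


Pipeline = 40.5259 * 20.0165 = 811.1867

811.1867 units


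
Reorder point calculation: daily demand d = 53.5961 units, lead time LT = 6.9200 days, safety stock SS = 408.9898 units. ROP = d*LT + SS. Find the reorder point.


d*LT = 53.5961 * 6.9200 = 370.8850
ROP = 370.8850 + 408.9898 = 779.8748

779.8748 units


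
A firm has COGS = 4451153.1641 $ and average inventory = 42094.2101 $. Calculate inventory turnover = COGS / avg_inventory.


Turnover = 4451153.1641 / 42094.2101 = 105.7426

105.7426


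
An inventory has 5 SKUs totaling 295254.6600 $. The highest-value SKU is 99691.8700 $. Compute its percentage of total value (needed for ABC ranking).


Top item = 99691.8700
Total = 295254.6600
Percentage = 99691.8700 / 295254.6600 * 100 = 33.7647

33.7647%


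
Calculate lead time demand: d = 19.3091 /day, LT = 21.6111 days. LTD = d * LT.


LTD = 19.3091 * 21.6111 = 417.2909

417.2909 units


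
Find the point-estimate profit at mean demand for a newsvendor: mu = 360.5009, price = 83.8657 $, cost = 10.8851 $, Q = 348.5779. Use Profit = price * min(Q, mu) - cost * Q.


Sales at mu = min(348.5779, 360.5009) = 348.5779
Revenue = 83.8657 * 348.5779 = 29233.7296
Total cost = 10.8851 * 348.5779 = 3794.3053
Profit = 29233.7296 - 3794.3053 = 25439.4243

25439.4243 $


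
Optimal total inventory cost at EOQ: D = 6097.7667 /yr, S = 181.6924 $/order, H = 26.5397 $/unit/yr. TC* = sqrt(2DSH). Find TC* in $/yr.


2*D*S*H = 58807615.5958
TC* = sqrt(58807615.5958) = 7668.6124

7668.6124 $/yr


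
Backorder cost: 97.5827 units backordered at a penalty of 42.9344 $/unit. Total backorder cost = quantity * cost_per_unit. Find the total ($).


Total = 97.5827 * 42.9344 = 4189.6547

4189.6547 $


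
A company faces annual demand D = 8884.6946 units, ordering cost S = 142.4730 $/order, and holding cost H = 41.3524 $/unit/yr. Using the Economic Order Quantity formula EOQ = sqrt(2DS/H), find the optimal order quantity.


2*D*S = 2 * 8884.6946 * 142.4730 = 2531658.1875
2*D*S/H = 61221.5539
EOQ = sqrt(61221.5539) = 247.4299

247.4299 units


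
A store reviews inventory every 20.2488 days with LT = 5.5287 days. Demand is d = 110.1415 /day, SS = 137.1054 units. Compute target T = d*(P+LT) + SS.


P + LT = 25.7775
d*(P+LT) = 110.1415 * 25.7775 = 2839.1725
T = 2839.1725 + 137.1054 = 2976.2779

2976.2779 units


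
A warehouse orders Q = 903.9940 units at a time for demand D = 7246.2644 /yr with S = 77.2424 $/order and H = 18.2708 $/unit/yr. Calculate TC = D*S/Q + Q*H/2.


Ordering cost = D*S/Q = 619.1621
Holding cost = Q*H/2 = 8258.3468
TC = 619.1621 + 8258.3468 = 8877.5089

8877.5089 $/yr


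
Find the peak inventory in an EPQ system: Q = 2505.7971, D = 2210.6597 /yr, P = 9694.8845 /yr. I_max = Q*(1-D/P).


D/P = 0.2280
1 - D/P = 0.7720
I_max = 2505.7971 * 0.7720 = 1934.4169

1934.4169 units


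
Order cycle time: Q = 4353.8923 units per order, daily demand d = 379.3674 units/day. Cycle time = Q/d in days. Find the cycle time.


Cycle = 4353.8923 / 379.3674 = 11.4767

11.4767 days


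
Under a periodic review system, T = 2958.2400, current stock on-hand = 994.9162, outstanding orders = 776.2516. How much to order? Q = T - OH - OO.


Inventory position = OH + OO = 994.9162 + 776.2516 = 1771.1678
Q = 2958.2400 - 1771.1678 = 1187.0722

1187.0722 units


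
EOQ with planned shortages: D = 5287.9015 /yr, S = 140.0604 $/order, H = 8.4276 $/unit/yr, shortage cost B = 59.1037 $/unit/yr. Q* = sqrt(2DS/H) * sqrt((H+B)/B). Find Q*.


sqrt(2DS/H) = 419.2397
sqrt((H+B)/B) = 1.0689
Q* = 419.2397 * 1.0689 = 448.1337

448.1337 units


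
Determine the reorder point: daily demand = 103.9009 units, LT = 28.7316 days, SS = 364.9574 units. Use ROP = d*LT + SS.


d*LT = 103.9009 * 28.7316 = 2985.2391
ROP = 2985.2391 + 364.9574 = 3350.1965

3350.1965 units


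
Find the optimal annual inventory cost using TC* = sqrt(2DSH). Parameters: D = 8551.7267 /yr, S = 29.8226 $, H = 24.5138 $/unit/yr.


2*D*S*H = 12503740.4679
TC* = sqrt(12503740.4679) = 3536.0628

3536.0628 $/yr


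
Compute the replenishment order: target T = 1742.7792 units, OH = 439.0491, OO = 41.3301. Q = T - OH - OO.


Inventory position = OH + OO = 439.0491 + 41.3301 = 480.3792
Q = 1742.7792 - 480.3792 = 1262.4000

1262.4000 units


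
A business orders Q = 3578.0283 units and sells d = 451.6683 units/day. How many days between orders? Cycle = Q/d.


Cycle = 3578.0283 / 451.6683 = 7.9218

7.9218 days


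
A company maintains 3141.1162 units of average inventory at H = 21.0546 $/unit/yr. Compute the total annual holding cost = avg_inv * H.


Cost = 3141.1162 * 21.0546 = 66134.9451

66134.9451 $/yr


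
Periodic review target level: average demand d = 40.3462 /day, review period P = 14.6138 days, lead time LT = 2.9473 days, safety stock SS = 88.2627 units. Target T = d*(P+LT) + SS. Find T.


P + LT = 17.5611
d*(P+LT) = 40.3462 * 17.5611 = 708.5237
T = 708.5237 + 88.2627 = 796.7864

796.7864 units


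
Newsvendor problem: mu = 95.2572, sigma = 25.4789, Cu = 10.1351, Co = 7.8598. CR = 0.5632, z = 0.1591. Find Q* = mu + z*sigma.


CR = Cu/(Cu+Co) = 10.1351/(10.1351+7.8598) = 0.5632
z = 0.1591
Q* = 95.2572 + 0.1591 * 25.4789 = 99.3109

99.3109 units


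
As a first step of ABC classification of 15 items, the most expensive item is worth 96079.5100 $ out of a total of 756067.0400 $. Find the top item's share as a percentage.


Top item = 96079.5100
Total = 756067.0400
Percentage = 96079.5100 / 756067.0400 * 100 = 12.7078

12.7078%
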